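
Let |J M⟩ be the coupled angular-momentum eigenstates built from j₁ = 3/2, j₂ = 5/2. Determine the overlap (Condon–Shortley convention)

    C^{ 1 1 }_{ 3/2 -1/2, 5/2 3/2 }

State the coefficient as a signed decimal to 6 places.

+√(3/10) = +0.547723

√[3·3!0!2!/6! · 1!2!4!1!2!0!] = √(24/5)
  +(−1)^2/∏(2,1,0,2,0,0)! = 1/4  (running 1/4)
⟨..|..⟩ = √(24/5)·(1/4) = +0.547723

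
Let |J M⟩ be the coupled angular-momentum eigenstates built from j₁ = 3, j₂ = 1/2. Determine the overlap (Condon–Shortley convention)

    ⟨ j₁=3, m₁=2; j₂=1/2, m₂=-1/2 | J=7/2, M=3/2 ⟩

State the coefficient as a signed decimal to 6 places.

j₁+j₂−J=0  J+j₁−j₂=6  J−j₁+j₂=1  j₁+j₂+J+1=8
(j₁±m₁, j₂±m₂, J±M) = (5,1,0,1,5,2)
P² = 28800/7
sum k=0..0:
  [0] +1/120 = 1/120
S = 1/120
C² = P²·S² = 2/7 ; C = +0.534522

+0.534522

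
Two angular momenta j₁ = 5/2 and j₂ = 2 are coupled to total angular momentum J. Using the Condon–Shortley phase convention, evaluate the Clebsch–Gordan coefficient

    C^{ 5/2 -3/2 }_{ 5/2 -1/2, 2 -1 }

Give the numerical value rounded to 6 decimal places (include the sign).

j₁+j₂−J=2  J+j₁−j₂=3  J−j₁+j₂=2  j₁+j₂+J+1=8
(j₁±m₁, j₂±m₂, J±M) = (2,3,1,3,1,4)
P² = 216/35
sum k=0..1:
  [0] +1/12 = 1/12
  [1] −1/4 = -1/4
S = -1/6
C² = P²·S² = 6/35 ; C = -0.414039

−√(6/35) ≈ -0.414039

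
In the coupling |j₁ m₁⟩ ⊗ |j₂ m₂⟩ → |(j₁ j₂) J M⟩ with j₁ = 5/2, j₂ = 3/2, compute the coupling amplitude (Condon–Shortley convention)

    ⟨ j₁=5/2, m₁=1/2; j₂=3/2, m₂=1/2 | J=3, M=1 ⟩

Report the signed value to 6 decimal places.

-0.129099  (= −√(1/60))

triangle: 1!*4!*2!/8! = 48/40320
(j±m)!: 3!*2!*2!*1!*4!*2! = 1152
prefactor² = (2J+1)*Δ*N² = 48/5
  k=0: +1/(0!*1!*2!*2!*2!*0!) = 1/8
  k=1: −1/(1!*0!*1!*1!*3!*1!) = -1/6
Σ = -1/24  ⇒  CG² = 48/5*(-1/24)² = 1/60
CG = −√(1/60) = -0.129099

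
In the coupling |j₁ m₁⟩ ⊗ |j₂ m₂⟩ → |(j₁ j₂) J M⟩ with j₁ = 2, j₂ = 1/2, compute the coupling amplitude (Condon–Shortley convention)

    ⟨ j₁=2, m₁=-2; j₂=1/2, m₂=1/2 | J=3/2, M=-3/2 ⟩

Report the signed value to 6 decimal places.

-0.894427  (= −√(4/5))

√[4·1!3!0!/5! · 0!4!1!0!0!3!] = √(144/5)
  +(−1)^1/∏(1,0,3,0,0,0)! = -1/6  (running -1/6)
⟨..|..⟩ = √(144/5)·(-1/6) = -0.894427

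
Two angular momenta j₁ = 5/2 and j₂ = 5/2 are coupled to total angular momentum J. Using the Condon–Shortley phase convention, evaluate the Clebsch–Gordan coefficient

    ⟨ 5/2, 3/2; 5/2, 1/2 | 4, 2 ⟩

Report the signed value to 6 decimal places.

j₁+j₂−J=1  J+j₁−j₂=4  J−j₁+j₂=4  j₁+j₂+J+1=10
(j₁±m₁, j₂±m₂, J±M) = (4,1,3,2,6,2)
P² = 20736/35
sum k=0..1:
  [0] +1/36 = 1/36
  [1] −1/96 = -1/96
S = 5/288
C² = P²·S² = 5/28 ; C = +0.422577

+0.422577  (= +√(5/28))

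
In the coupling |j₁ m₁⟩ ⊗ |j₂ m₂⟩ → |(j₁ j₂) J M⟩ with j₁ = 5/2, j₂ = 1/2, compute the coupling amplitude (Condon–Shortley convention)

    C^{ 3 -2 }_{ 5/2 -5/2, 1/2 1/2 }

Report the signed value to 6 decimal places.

+0.408248  (= +√(1/6))

j₁+j₂−J=0  J+j₁−j₂=5  J−j₁+j₂=1  j₁+j₂+J+1=7
(j₁±m₁, j₂±m₂, J±M) = (0,5,1,0,1,5)
P² = 2400
sum k=0..0:
  [0] +1/120 = 1/120
S = 1/120
C² = P²·S² = 1/6 ; C = +0.408248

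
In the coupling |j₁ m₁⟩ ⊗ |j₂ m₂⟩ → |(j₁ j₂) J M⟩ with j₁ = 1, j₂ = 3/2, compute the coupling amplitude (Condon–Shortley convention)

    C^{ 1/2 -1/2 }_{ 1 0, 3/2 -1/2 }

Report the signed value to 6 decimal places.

−√(1/3) = -0.577350

√[2·2!0!1!/4! · 1!1!1!2!0!1!] = √(1/3)
  +(−1)^1/∏(1,1,0,0,0,1)! = -1  (running -1)
⟨..|..⟩ = √(1/3)·(-1) = -0.577350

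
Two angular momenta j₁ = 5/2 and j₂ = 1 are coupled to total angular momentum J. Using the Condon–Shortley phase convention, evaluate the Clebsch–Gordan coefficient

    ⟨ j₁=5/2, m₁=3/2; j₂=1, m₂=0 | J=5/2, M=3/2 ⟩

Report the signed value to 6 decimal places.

√[6·1!4!1!/7! · 4!1!1!1!4!1!] = √(576/35)
  +(−1)^0/∏(0,1,1,1,3,0)! = 1/6  (running 1/6)
  +(−1)^1/∏(1,0,0,0,4,1)! = -1/24  (running 1/8)
⟨..|..⟩ = √(576/35)·(1/8) = +0.507093

+0.507093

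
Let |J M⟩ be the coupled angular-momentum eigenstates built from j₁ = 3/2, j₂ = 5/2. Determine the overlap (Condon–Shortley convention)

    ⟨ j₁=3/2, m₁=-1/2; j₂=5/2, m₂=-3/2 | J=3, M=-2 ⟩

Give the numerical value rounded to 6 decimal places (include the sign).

+√(1/12) ≈ +0.288675

triangle: 1!×2!×4!/8! = 48/40320
(j±m)!: 1!×2!×1!×4!×1!×5! = 5760
prefactor² = (2J+1)×Δ×N² = 48
  k=0: +1/(0!×1!×2!×1!×0!×3!) = 1/12
  k=1: −1/(1!×0!×1!×0!×1!×4!) = -1/24
Σ = 1/24  ⇒  CG² = 48×1/24² = 1/12
CG = +√(1/12) = +0.288675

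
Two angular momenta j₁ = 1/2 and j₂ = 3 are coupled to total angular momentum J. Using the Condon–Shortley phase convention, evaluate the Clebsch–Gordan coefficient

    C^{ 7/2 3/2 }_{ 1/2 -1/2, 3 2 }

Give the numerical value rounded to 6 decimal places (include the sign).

+0.534522  (= +√(2/7))

triangle: 0!×1!×6!/8! = 720/40320
(j±m)!: 0!×1!×5!×1!×5!×2! = 28800
prefactor² = (2J+1)×Δ×N² = 28800/7
  k=0: +1/(0!×0!×1!×5!×0!×1!) = 1/120
Σ = 1/120  ⇒  CG² = 28800/7×1/120² = 2/7
CG = +√(2/7) = +0.534522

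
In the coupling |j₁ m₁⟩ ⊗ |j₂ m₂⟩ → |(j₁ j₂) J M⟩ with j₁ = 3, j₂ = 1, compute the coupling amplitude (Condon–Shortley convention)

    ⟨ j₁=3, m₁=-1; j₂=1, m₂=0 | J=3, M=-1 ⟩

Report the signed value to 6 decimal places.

-0.288675  (= −√(1/12))

√[7·1!5!1!/8! · 2!4!1!1!2!4!] = √(48)
  +(−1)^0/∏(0,1,4,1,1,0)! = 1/24  (running 1/24)
  +(−1)^1/∏(1,0,3,0,2,1)! = -1/12  (running -1/24)
⟨..|..⟩ = √(48)·(-1/24) = -0.288675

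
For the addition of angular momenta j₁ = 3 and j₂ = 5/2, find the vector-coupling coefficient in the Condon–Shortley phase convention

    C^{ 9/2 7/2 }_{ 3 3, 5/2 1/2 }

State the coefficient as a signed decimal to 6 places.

+0.696311

j₁+j₂−J=1  J+j₁−j₂=5  J−j₁+j₂=4  j₁+j₂+J+1=11
(j₁±m₁, j₂±m₂, J±M) = (6,0,3,2,8,1)
P² = 2764800/11
sum k=0..0:
  [0] +1/720 = 1/720
S = 1/720
C² = P²·S² = 16/33 ; C = +0.696311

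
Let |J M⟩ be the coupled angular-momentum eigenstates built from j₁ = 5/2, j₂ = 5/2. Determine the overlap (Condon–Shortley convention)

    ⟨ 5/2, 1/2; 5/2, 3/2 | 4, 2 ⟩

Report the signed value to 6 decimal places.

j₁+j₂−J=1  J+j₁−j₂=4  J−j₁+j₂=4  j₁+j₂+J+1=10
(j₁±m₁, j₂±m₂, J±M) = (3,2,4,1,6,2)
P² = 20736/35
sum k=0..1:
  [0] +1/96 = 1/96
  [1] −1/36 = -1/36
S = -5/288
C² = P²·S² = 5/28 ; C = -0.422577

−√(5/28) = -0.422577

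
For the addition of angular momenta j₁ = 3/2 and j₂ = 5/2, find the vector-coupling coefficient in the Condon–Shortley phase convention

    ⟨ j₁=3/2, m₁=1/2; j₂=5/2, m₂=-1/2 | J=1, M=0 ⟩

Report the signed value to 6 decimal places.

−√(3/10) = -0.547723

j₁+j₂−J=3  J+j₁−j₂=0  J−j₁+j₂=2  j₁+j₂+J+1=6
(j₁±m₁, j₂±m₂, J±M) = (2,1,2,3,1,1)
P² = 6/5
sum k=1..1:
  [1] −1/2 = -1/2
S = -1/2
C² = P²·S² = 3/10 ; C = -0.547723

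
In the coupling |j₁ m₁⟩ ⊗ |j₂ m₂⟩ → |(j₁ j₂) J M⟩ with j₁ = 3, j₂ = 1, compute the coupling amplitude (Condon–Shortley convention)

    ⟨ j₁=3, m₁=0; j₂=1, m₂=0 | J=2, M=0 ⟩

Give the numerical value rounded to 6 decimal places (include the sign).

−√(3/7) ≈ -0.654654

√[5·2!4!0!/7! · 3!3!1!1!2!2!] = √(48/7)
  +(−1)^1/∏(1,1,2,0,2,0)! = -1/4  (running -1/4)
⟨..|..⟩ = √(48/7)·(-1/4) = -0.654654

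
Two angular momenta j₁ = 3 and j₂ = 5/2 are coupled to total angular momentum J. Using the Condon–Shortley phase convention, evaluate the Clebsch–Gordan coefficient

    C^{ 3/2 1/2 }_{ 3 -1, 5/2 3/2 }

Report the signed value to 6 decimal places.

j₁+j₂−J=4  J+j₁−j₂=2  J−j₁+j₂=1  j₁+j₂+J+1=8
(j₁±m₁, j₂±m₂, J±M) = (2,4,4,1,2,1)
P² = 384/35
sum k=3..4:
  [3] −1/6 = -1/6
  [4] +1/48 = 1/48
S = -7/48
C² = P²·S² = 7/30 ; C = -0.483046

-0.483046  (= −√(7/30))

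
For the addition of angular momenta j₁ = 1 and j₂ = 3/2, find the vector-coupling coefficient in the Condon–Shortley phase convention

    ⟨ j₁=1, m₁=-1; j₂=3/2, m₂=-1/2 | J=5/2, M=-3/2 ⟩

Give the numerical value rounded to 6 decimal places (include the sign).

√[6·0!2!3!/6! · 0!2!1!2!1!4!] = √(48/5)
  +(−1)^0/∏(0,0,2,1,0,2)! = 1/4  (running 1/4)
⟨..|..⟩ = √(48/5)·(1/4) = +0.774597

+0.774597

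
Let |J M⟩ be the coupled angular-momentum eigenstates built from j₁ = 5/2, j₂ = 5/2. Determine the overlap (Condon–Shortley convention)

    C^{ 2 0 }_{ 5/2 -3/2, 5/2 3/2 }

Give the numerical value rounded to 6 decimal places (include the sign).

triangle: 3!×2!×2!/8! = 24/40320
(j±m)!: 1!×4!×4!×1!×2!×2! = 2304
prefactor² = (2J+1)×Δ×N² = 48/7
  k=2: +1/(2!×1!×2!×2!×0!×0!) = 1/8
  k=3: −1/(3!×0!×1!×1!×1!×1!) = -1/6
Σ = -1/24  ⇒  CG² = 48/7×(-1/24)² = 1/84
CG = −√(1/84) = -0.109109

-0.109109  (= −√(1/84))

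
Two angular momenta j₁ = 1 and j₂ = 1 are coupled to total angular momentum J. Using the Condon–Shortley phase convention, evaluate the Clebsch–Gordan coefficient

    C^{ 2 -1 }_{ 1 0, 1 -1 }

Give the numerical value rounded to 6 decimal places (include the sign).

triangle: 0!×2!×2!/5! = 4/120
(j±m)!: 1!×1!×0!×2!×1!×3! = 12
prefactor² = (2J+1)×Δ×N² = 2
  k=0: +1/(0!×0!×1!×0!×1!×2!) = 1/2
Σ = 1/2  ⇒  CG² = 2×1/2² = 1/2
CG = +√(1/2) = +0.707107

+0.707107  (= +√(1/2))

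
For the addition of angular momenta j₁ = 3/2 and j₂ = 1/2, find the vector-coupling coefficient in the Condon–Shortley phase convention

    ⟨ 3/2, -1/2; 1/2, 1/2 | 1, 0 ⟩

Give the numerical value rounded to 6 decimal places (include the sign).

-0.707107  (= −√(1/2))

triangle: 1!×2!×0!/4! = 2/24
(j±m)!: 1!×2!×1!×0!×1!×1! = 2
prefactor² = (2J+1)×Δ×N² = 1/2
  k=1: −1/(1!×0!×1!×0!×1!×0!) = -1
Σ = -1  ⇒  CG² = 1/2×(-1)² = 1/2
CG = −√(1/2) = -0.707107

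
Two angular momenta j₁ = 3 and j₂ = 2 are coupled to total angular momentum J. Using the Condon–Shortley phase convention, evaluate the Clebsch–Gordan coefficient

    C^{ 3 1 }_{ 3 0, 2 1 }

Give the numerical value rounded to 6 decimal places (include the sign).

triangle: 2!*4!*2!/9! = 96/362880
(j±m)!: 3!*3!*3!*1!*4!*2! = 10368
prefactor² = (2J+1)*Δ*N² = 96/5
  k=1: −1/(1!*1!*2!*2!*2!*0!) = -1/8
  k=2: +1/(2!*0!*1!*1!*3!*1!) = 1/12
Σ = -1/24  ⇒  CG² = 96/5*(-1/24)² = 1/30
CG = −√(1/30) = -0.182574

−√(1/30) ≈ -0.182574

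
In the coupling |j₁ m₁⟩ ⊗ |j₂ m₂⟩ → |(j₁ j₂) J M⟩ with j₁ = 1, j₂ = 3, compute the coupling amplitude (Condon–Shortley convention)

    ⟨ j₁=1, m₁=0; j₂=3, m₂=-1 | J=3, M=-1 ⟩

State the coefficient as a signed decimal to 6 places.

+√(1/12) ≈ +0.288675

j₁+j₂−J=1  J+j₁−j₂=1  J−j₁+j₂=5  j₁+j₂+J+1=8
(j₁±m₁, j₂±m₂, J±M) = (1,1,2,4,2,4)
P² = 48
sum k=0..1:
  [0] +1/12 = 1/12
  [1] −1/24 = -1/24
S = 1/24
C² = P²·S² = 1/12 ; C = +0.288675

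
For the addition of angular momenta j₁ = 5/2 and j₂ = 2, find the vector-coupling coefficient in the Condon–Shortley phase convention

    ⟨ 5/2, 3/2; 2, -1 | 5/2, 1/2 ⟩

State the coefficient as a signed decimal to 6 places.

+√(6/35) = +0.414039

j₁+j₂−J=2  J+j₁−j₂=3  J−j₁+j₂=2  j₁+j₂+J+1=8
(j₁±m₁, j₂±m₂, J±M) = (4,1,1,3,3,2)
P² = 216/35
sum k=0..1:
  [0] +1/4 = 1/4
  [1] −1/12 = -1/12
S = 1/6
C² = P²·S² = 6/35 ; C = +0.414039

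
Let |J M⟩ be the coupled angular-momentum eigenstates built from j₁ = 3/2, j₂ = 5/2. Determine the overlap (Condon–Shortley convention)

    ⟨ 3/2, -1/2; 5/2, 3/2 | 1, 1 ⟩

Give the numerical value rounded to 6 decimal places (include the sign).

+0.547723

triangle: 3!*0!*2!/6! = 12/720
(j±m)!: 1!*2!*4!*1!*2!*0! = 96
prefactor² = (2J+1)*Δ*N² = 24/5
  k=2: +1/(2!*1!*0!*2!*0!*0!) = 1/4
Σ = 1/4  ⇒  CG² = 24/5*1/4² = 3/10
CG = +√(3/10) = +0.547723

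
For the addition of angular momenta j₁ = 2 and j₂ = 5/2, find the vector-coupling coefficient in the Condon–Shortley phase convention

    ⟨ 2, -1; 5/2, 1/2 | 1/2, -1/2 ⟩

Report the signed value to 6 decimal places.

√[2·4!0!1!/6! · 1!3!3!2!0!1!] = √(24/5)
  +(−1)^3/∏(3,1,0,0,0,1)! = -1/6  (running -1/6)
⟨..|..⟩ = √(24/5)·(-1/6) = -0.365148

-0.365148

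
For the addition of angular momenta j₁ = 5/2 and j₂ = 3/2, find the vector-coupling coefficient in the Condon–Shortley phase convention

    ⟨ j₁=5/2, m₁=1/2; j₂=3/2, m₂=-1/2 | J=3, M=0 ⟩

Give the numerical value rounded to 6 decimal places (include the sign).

triangle: 1!·4!·2!/8! = 48/40320
(j±m)!: 3!·2!·1!·2!·3!·3! = 864
prefactor² = (2J+1)·Δ·N² = 36/5
  k=0: +1/(0!·1!·2!·1!·2!·1!) = 1/4
  k=1: −1/(1!·0!·1!·0!·3!·2!) = -1/12
Σ = 1/6  ⇒  CG² = 36/5·1/6² = 1/5
CG = +√(1/5) = +0.447214

+√(1/5) = +0.447214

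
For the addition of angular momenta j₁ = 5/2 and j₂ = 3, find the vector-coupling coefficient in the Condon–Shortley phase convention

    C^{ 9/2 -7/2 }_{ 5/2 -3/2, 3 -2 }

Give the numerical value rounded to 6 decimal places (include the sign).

+√(1/99) ≈ +0.100504

√[10·1!4!5!/11! · 1!4!1!5!1!8!] = √(921600/11)
  +(−1)^0/∏(0,1,4,1,0,4)! = 1/576  (running 1/576)
  +(−1)^1/∏(1,0,3,0,1,5)! = -1/720  (running 1/2880)
⟨..|..⟩ = √(921600/11)·(1/2880) = +0.100504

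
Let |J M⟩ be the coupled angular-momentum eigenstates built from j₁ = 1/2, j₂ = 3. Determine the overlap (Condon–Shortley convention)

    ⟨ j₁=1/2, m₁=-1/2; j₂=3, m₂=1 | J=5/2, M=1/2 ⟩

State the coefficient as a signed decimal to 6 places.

triangle: 1!*0!*5!/7! = 120/5040
(j±m)!: 0!*1!*4!*2!*3!*2! = 576
prefactor² = (2J+1)*Δ*N² = 576/7
  k=1: −1/(1!*0!*0!*3!*0!*2!) = -1/12
Σ = -1/12  ⇒  CG² = 576/7*(-1/12)² = 4/7
CG = −√(4/7) = -0.755929

-0.755929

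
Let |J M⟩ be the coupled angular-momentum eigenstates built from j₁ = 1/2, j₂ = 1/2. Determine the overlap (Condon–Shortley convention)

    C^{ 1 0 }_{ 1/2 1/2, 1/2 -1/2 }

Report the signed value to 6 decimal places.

+0.707107  (= +√(1/2))

√[3·0!1!1!/3! · 1!0!0!1!1!1!] = √(1/2)
  +(−1)^0/∏(0,0,0,0,1,1)! = 1  (running 1)
⟨..|..⟩ = √(1/2)·(1) = +0.707107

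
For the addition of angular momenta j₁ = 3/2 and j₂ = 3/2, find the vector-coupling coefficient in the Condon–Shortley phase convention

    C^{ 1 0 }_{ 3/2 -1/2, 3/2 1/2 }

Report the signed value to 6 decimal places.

j₁+j₂−J=2  J+j₁−j₂=1  J−j₁+j₂=1  j₁+j₂+J+1=5
(j₁±m₁, j₂±m₂, J±M) = (1,2,2,1,1,1)
P² = 1/5
sum k=1..2:
  [1] −1/1 = -1
  [2] +1/2 = 1/2
S = -1/2
C² = P²·S² = 1/20 ; C = -0.223607

-0.223607  (= −√(1/20))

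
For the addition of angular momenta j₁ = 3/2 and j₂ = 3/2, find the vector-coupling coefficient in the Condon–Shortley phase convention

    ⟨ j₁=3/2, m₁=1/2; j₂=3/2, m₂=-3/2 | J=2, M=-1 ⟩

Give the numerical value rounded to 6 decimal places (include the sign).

+0.707107  (= +√(1/2))

triangle: 1!×2!×2!/6! = 4/720
(j±m)!: 2!×1!×0!×3!×1!×3! = 72
prefactor² = (2J+1)×Δ×N² = 2
  k=0: +1/(0!×1!×1!×0!×1!×2!) = 1/2
Σ = 1/2  ⇒  CG² = 2×1/2² = 1/2
CG = +√(1/2) = +0.707107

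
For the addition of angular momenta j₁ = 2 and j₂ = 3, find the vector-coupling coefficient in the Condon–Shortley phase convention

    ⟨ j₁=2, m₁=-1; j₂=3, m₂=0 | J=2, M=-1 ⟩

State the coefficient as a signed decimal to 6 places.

j₁+j₂−J=3  J+j₁−j₂=1  J−j₁+j₂=3  j₁+j₂+J+1=8
(j₁±m₁, j₂±m₂, J±M) = (1,3,3,3,1,3)
P² = 81/14
sum k=2..3:
  [2] +1/4 = 1/4
  [3] −1/36 = -1/36
S = 2/9
C² = P²·S² = 2/7 ; C = +0.534522

+√(2/7) ≈ +0.534522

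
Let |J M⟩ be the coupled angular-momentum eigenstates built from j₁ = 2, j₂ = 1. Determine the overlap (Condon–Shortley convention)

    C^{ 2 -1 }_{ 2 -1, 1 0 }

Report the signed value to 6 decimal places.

j₁+j₂−J=1  J+j₁−j₂=3  J−j₁+j₂=1  j₁+j₂+J+1=6
(j₁±m₁, j₂±m₂, J±M) = (1,3,1,1,1,3)
P² = 3/2
sum k=0..1:
  [0] +1/6 = 1/6
  [1] −1/2 = -1/2
S = -1/3
C² = P²·S² = 1/6 ; C = -0.408248

-0.408248  (= −√(1/6))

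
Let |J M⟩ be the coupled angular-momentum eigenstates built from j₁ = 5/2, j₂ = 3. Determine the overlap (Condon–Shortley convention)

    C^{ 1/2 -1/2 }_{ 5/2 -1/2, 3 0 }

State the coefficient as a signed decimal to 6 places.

j₁+j₂−J=5  J+j₁−j₂=0  J−j₁+j₂=1  j₁+j₂+J+1=7
(j₁±m₁, j₂±m₂, J±M) = (2,3,3,3,0,1)
P² = 144/7
sum k=3..3:
  [3] −1/12 = -1/12
S = -1/12
C² = P²·S² = 1/7 ; C = -0.377964

-0.377964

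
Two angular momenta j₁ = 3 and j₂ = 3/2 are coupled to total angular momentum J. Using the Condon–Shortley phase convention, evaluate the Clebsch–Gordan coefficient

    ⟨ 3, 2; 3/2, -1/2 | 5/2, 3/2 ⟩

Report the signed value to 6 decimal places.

+√(1/14) = +0.267261

triangle: 2!*4!*1!/8! = 48/40320
(j±m)!: 5!*1!*1!*2!*4!*1! = 5760
prefactor² = (2J+1)*Δ*N² = 288/7
  k=0: +1/(0!*2!*1!*1!*3!*0!) = 1/12
  k=1: −1/(1!*1!*0!*0!*4!*1!) = -1/24
Σ = 1/24  ⇒  CG² = 288/7*1/24² = 1/14
CG = +√(1/14) = +0.267261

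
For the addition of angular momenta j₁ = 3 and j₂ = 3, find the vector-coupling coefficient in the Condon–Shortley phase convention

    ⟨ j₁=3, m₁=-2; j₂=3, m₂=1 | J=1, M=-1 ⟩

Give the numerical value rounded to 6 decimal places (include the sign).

√[3·5!1!1!/8! · 1!5!4!2!0!2!] = √(720/7)
  +(−1)^4/∏(4,1,1,0,0,1)! = 1/24  (running 1/24)
⟨..|..⟩ = √(720/7)·(1/24) = +0.422577

+0.422577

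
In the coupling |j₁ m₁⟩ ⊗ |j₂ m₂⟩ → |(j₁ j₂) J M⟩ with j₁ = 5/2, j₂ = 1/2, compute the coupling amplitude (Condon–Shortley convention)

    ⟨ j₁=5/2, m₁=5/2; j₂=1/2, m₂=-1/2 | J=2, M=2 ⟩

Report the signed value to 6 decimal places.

j₁+j₂−J=1  J+j₁−j₂=4  J−j₁+j₂=0  j₁+j₂+J+1=6
(j₁±m₁, j₂±m₂, J±M) = (5,0,0,1,4,0)
P² = 480
sum k=0..0:
  [0] +1/24 = 1/24
S = 1/24
C² = P²·S² = 5/6 ; C = +0.912871

+√(5/6) = +0.912871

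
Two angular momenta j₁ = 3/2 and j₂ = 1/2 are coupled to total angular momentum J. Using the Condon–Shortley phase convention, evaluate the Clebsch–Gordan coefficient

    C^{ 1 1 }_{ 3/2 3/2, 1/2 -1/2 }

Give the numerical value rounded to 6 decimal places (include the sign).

j₁+j₂−J=1  J+j₁−j₂=2  J−j₁+j₂=0  j₁+j₂+J+1=4
(j₁±m₁, j₂±m₂, J±M) = (3,0,0,1,2,0)
P² = 3
sum k=0..0:
  [0] +1/2 = 1/2
S = 1/2
C² = P²·S² = 3/4 ; C = +0.866025

+√(3/4) ≈ +0.866025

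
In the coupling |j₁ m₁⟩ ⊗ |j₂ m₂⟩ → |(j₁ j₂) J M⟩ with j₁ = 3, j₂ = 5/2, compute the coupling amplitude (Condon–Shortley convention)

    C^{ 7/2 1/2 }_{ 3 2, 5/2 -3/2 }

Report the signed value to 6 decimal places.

triangle: 2!*4!*3!/10! = 288/3628800
(j±m)!: 5!*1!*1!*4!*4!*3! = 414720
prefactor² = (2J+1)*Δ*N² = 9216/35
  k=0: +1/(0!*2!*1!*1!*3!*2!) = 1/24
  k=1: −1/(1!*1!*0!*0!*4!*3!) = -1/144
Σ = 5/144  ⇒  CG² = 9216/35*5/144² = 20/63
CG = +√(20/63) = +0.563436

+√(20/63) = +0.563436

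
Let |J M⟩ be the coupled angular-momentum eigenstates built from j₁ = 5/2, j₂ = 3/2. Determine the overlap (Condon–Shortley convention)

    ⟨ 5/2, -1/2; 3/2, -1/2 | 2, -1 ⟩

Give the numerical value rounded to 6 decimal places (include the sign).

j₁+j₂−J=2  J+j₁−j₂=3  J−j₁+j₂=1  j₁+j₂+J+1=7
(j₁±m₁, j₂±m₂, J±M) = (2,3,1,2,1,3)
P² = 12/7
sum k=0..1:
  [0] +1/12 = 1/12
  [1] −1/2 = -1/2
S = -5/12
C² = P²·S² = 25/84 ; C = -0.545545

−√(25/84) ≈ -0.545545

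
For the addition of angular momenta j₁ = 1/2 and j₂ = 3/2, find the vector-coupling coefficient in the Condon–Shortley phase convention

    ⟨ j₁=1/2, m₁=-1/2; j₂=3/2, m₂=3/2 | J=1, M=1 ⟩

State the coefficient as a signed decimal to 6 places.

√[3·1!0!2!/4! · 0!1!3!0!2!0!] = √(3)
  +(−1)^1/∏(1,0,0,2,0,0)! = -1/2  (running -1/2)
⟨..|..⟩ = √(3)·(-1/2) = -0.866025

-0.866025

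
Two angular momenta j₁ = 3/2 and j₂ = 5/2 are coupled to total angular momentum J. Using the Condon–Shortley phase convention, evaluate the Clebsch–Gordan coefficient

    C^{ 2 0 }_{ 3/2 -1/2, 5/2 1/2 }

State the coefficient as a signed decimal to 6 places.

√[5·2!1!3!/7! · 1!2!3!2!2!2!] = √(8/7)
  +(−1)^1/∏(1,1,1,2,0,1)! = -1/2  (running -1/2)
  +(−1)^2/∏(2,0,0,1,1,2)! = 1/4  (running -1/4)
⟨..|..⟩ = √(8/7)·(-1/4) = -0.267261

-0.267261  (= −√(1/14))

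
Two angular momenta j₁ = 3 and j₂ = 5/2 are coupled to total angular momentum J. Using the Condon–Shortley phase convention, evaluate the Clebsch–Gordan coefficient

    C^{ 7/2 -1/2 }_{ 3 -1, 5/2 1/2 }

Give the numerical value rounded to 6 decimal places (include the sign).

√[8·2!4!3!/10! · 2!4!3!2!3!4!] = √(9216/175)
  +(−1)^0/∏(0,2,4,3,0,0)! = 1/288  (running 1/288)
  +(−1)^1/∏(1,1,3,2,1,1)! = -1/12  (running -23/288)
  +(−1)^2/∏(2,0,2,1,2,2)! = 1/16  (running -5/288)
⟨..|..⟩ = √(9216/175)·(-5/288) = -0.125988

-0.125988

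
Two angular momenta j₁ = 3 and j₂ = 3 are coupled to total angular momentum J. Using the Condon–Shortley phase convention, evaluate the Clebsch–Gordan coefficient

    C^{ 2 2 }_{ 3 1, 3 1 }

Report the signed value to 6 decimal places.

+0.534522  (= +√(2/7))

triangle: 4!*2!*2!/9! = 96/362880
(j±m)!: 4!*2!*4!*2!*4!*0! = 55296
prefactor² = (2J+1)*Δ*N² = 512/7
  k=2: +1/(2!*2!*0!*2!*2!*0!) = 1/16
Σ = 1/16  ⇒  CG² = 512/7*1/16² = 2/7
CG = +√(2/7) = +0.534522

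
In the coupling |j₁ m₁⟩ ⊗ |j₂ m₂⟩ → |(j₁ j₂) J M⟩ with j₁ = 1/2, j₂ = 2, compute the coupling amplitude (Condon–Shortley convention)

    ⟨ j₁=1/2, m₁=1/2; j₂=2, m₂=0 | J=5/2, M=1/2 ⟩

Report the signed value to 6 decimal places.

√[6·0!1!4!/6! · 1!0!2!2!3!2!] = √(48/5)
  +(−1)^0/∏(0,0,0,2,1,2)! = 1/4  (running 1/4)
⟨..|..⟩ = √(48/5)·(1/4) = +0.774597

+√(3/5) = +0.774597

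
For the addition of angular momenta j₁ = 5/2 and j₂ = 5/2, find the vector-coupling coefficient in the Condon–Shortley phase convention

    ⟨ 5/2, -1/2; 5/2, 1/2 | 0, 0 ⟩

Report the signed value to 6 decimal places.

√[1·5!0!0!/6! · 2!3!3!2!0!0!] = √(24)
  +(−1)^3/∏(3,2,0,0,0,0)! = -1/12  (running -1/12)
⟨..|..⟩ = √(24)·(-1/12) = -0.408248

−√(1/6) = -0.408248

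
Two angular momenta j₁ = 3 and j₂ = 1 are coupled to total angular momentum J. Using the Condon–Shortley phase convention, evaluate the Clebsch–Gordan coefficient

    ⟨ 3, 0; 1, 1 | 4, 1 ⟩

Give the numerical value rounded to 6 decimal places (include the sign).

√[9·0!6!2!/9! · 3!3!2!0!5!3!] = √(12960/7)
  +(−1)^0/∏(0,0,3,2,3,0)! = 1/72  (running 1/72)
⟨..|..⟩ = √(12960/7)·(1/72) = +0.597614

+√(5/14) = +0.597614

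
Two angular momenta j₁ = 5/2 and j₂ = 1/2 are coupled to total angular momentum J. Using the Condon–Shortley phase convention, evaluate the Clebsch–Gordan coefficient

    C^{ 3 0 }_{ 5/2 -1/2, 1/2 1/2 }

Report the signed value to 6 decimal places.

+0.707107  (= +√(1/2))

triangle: 0!×5!×1!/7! = 120/5040
(j±m)!: 2!×3!×1!×0!×3!×3! = 432
prefactor² = (2J+1)×Δ×N² = 72
  k=0: +1/(0!×0!×3!×1!×2!×0!) = 1/12
Σ = 1/12  ⇒  CG² = 72×1/12² = 1/2
CG = +√(1/2) = +0.707107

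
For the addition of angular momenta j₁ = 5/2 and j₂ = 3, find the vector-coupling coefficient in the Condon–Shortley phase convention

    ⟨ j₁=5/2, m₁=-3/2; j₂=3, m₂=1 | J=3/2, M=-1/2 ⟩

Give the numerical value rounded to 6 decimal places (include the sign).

j₁+j₂−J=4  J+j₁−j₂=1  J−j₁+j₂=2  j₁+j₂+J+1=8
(j₁±m₁, j₂±m₂, J±M) = (1,4,4,2,1,2)
P² = 384/35
sum k=3..4:
  [3] −1/6 = -1/6
  [4] +1/48 = 1/48
S = -7/48
C² = P²·S² = 7/30 ; C = -0.483046

-0.483046  (= −√(7/30))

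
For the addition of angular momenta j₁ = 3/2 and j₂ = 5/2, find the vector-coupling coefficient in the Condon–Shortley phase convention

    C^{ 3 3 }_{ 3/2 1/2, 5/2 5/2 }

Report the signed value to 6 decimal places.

j₁+j₂−J=1  J+j₁−j₂=2  J−j₁+j₂=4  j₁+j₂+J+1=8
(j₁±m₁, j₂±m₂, J±M) = (2,1,5,0,6,0)
P² = 1440
sum k=1..1:
  [1] −1/48 = -1/48
S = -1/48
C² = P²·S² = 5/8 ; C = -0.790569

−√(5/8) ≈ -0.790569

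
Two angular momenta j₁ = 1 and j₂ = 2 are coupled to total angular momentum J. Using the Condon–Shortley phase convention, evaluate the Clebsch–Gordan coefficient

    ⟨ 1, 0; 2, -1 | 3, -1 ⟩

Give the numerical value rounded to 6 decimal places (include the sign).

+0.730297

√[7·0!2!4!/7! · 1!1!1!3!2!4!] = √(96/5)
  +(−1)^0/∏(0,0,1,1,1,3)! = 1/6  (running 1/6)
⟨..|..⟩ = √(96/5)·(1/6) = +0.730297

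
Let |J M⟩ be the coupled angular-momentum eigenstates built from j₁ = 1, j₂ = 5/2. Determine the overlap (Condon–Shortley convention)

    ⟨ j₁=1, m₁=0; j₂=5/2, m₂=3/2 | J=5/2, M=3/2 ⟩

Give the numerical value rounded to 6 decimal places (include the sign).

-0.507093

j₁+j₂−J=1  J+j₁−j₂=1  J−j₁+j₂=4  j₁+j₂+J+1=7
(j₁±m₁, j₂±m₂, J±M) = (1,1,4,1,4,1)
P² = 576/35
sum k=0..1:
  [0] +1/24 = 1/24
  [1] −1/6 = -1/6
S = -1/8
C² = P²·S² = 9/35 ; C = -0.507093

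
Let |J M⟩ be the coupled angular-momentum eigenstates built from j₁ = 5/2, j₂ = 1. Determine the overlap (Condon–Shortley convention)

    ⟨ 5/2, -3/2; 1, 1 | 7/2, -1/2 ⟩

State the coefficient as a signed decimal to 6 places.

j₁+j₂−J=0  J+j₁−j₂=5  J−j₁+j₂=2  j₁+j₂+J+1=8
(j₁±m₁, j₂±m₂, J±M) = (1,4,2,0,3,4)
P² = 2304/7
sum k=0..0:
  [0] +1/48 = 1/48
S = 1/48
C² = P²·S² = 1/7 ; C = +0.377964

+0.377964  (= +√(1/7))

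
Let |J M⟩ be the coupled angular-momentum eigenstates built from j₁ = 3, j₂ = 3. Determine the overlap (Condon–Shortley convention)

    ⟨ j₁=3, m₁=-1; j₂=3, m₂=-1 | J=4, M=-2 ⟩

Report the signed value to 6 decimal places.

-0.509647  (= −√(20/77))

triangle: 2!×4!×4!/11! = 1152/39916800
(j±m)!: 2!×4!×2!×4!×2!×6! = 3317760
prefactor² = (2J+1)×Δ×N² = 331776/385
  k=0: +1/(0!×2!×4!×2!×0!×2!) = 1/192
  k=1: −1/(1!×1!×3!×1!×1!×3!) = -1/36
  k=2: +1/(2!×0!×2!×0!×2!×4!) = 1/192
Σ = -5/288  ⇒  CG² = 331776/385×(-5/288)² = 20/77
CG = −√(20/77) = -0.509647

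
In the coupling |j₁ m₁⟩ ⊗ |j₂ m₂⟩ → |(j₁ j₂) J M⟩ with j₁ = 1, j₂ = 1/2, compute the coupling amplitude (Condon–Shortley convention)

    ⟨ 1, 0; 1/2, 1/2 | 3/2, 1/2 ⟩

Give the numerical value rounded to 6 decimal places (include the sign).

+√(2/3) = +0.816497

j₁+j₂−J=0  J+j₁−j₂=2  J−j₁+j₂=1  j₁+j₂+J+1=4
(j₁±m₁, j₂±m₂, J±M) = (1,1,1,0,2,1)
P² = 2/3
sum k=0..0:
  [0] +1/1 = 1
S = 1
C² = P²·S² = 2/3 ; C = +0.816497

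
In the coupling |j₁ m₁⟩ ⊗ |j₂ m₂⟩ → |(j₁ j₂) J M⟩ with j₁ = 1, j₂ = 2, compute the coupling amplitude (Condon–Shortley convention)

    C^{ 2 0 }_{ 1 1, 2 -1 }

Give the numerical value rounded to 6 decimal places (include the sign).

√[5·1!1!3!/6! · 2!0!1!3!2!2!] = √(2)
  +(−1)^0/∏(0,1,0,1,1,2)! = 1/2  (running 1/2)
⟨..|..⟩ = √(2)·(1/2) = +0.707107

+√(1/2) ≈ +0.707107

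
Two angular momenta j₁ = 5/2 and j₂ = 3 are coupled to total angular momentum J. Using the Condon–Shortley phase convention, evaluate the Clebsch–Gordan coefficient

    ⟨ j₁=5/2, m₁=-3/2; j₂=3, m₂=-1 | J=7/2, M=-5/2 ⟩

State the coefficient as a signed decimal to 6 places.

triangle: 2!*3!*4!/10! = 288/3628800
(j±m)!: 1!*4!*2!*4!*1!*6! = 829440
prefactor² = (2J+1)*Δ*N² = 18432/35
  k=1: −1/(1!*1!*3!*1!*0!*3!) = -1/36
  k=2: +1/(2!*0!*2!*0!*1!*4!) = 1/96
Σ = -5/288  ⇒  CG² = 18432/35*(-5/288)² = 10/63
CG = −√(10/63) = -0.398410

−√(10/63) = -0.398410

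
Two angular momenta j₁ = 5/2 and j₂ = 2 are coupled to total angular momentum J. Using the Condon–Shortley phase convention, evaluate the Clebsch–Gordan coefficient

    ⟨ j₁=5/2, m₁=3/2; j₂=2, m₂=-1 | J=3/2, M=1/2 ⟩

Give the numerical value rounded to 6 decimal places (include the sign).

−√(2/105) ≈ -0.138013

√[4·3!2!1!/7! · 4!1!1!3!2!1!] = √(96/35)
  +(−1)^0/∏(0,3,1,1,1,0)! = 1/6  (running 1/6)
  +(−1)^1/∏(1,2,0,0,2,1)! = -1/4  (running -1/12)
⟨..|..⟩ = √(96/35)·(-1/12) = -0.138013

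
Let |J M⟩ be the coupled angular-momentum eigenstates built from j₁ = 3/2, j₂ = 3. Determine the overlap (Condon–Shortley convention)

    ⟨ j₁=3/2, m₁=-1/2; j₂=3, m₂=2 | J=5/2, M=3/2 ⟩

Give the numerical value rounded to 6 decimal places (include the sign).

+0.267261  (= +√(1/14))

triangle: 2!*1!*4!/8! = 48/40320
(j±m)!: 1!*2!*5!*1!*4!*1! = 5760
prefactor² = (2J+1)*Δ*N² = 288/7
  k=1: −1/(1!*1!*1!*4!*0!*0!) = -1/24
  k=2: +1/(2!*0!*0!*3!*1!*1!) = 1/12
Σ = 1/24  ⇒  CG² = 288/7*1/24² = 1/14
CG = +√(1/14) = +0.267261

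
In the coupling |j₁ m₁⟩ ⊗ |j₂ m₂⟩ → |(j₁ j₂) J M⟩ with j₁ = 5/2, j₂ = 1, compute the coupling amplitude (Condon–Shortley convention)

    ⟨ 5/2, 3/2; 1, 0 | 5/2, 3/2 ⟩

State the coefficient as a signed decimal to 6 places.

+√(9/35) ≈ +0.507093

√[6·1!4!1!/7! · 4!1!1!1!4!1!] = √(576/35)
  +(−1)^0/∏(0,1,1,1,3,0)! = 1/6  (running 1/6)
  +(−1)^1/∏(1,0,0,0,4,1)! = -1/24  (running 1/8)
⟨..|..⟩ = √(576/35)·(1/8) = +0.507093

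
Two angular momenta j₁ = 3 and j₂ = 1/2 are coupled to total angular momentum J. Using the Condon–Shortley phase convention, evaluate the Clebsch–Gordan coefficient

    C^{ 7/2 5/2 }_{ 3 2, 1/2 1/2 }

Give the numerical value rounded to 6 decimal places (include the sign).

triangle: 0!*6!*1!/8! = 720/40320
(j±m)!: 5!*1!*1!*0!*6!*1! = 86400
prefactor² = (2J+1)*Δ*N² = 86400/7
  k=0: +1/(0!*0!*1!*1!*5!*0!) = 1/120
Σ = 1/120  ⇒  CG² = 86400/7*1/120² = 6/7
CG = +√(6/7) = +0.925820

+√(6/7) ≈ +0.925820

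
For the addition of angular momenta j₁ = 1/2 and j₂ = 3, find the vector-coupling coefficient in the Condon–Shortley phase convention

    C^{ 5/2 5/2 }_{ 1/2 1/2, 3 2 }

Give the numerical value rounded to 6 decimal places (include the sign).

+0.377964  (= +√(1/7))

triangle: 1!·0!·5!/7! = 120/5040
(j±m)!: 1!·0!·5!·1!·5!·0! = 14400
prefactor² = (2J+1)·Δ·N² = 14400/7
  k=0: +1/(0!·1!·0!·5!·0!·0!) = 1/120
Σ = 1/120  ⇒  CG² = 14400/7·1/120² = 1/7
CG = +√(1/7) = +0.377964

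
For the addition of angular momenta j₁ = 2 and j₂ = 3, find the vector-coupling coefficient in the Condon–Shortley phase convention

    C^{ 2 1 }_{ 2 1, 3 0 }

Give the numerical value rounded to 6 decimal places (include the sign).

−√(2/7) ≈ -0.534522

j₁+j₂−J=3  J+j₁−j₂=1  J−j₁+j₂=3  j₁+j₂+J+1=8
(j₁±m₁, j₂±m₂, J±M) = (3,1,3,3,3,1)
P² = 81/14
sum k=0..1:
  [0] +1/36 = 1/36
  [1] −1/4 = -1/4
S = -2/9
C² = P²·S² = 2/7 ; C = -0.534522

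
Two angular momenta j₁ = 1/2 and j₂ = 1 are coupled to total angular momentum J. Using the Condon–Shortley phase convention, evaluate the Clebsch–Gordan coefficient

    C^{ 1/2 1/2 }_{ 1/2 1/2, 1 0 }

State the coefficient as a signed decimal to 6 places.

triangle: 1!·0!·1!/3! = 1/6
(j±m)!: 1!·0!·1!·1!·1!·0! = 1
prefactor² = (2J+1)·Δ·N² = 1/3
  k=0: +1/(0!·1!·0!·1!·0!·0!) = 1
Σ = 1  ⇒  CG² = 1/3·1² = 1/3
CG = +√(1/3) = +0.577350

+0.577350  (= +√(1/3))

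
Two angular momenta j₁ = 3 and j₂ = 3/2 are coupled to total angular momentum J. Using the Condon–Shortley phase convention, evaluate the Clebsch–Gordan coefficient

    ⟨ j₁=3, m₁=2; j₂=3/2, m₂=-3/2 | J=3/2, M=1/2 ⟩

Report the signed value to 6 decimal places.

+√(2/7) = +0.534522

√[4·3!3!0!/7! · 5!1!0!3!2!1!] = √(288/7)
  +(−1)^0/∏(0,3,1,0,2,0)! = 1/12  (running 1/12)
⟨..|..⟩ = √(288/7)·(1/12) = +0.534522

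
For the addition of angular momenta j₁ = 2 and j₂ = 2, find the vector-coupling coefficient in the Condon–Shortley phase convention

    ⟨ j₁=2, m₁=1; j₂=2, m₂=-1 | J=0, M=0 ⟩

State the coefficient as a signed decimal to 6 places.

-0.447214  (= −√(1/5))

j₁+j₂−J=4  J+j₁−j₂=0  J−j₁+j₂=0  j₁+j₂+J+1=5
(j₁±m₁, j₂±m₂, J±M) = (3,1,1,3,0,0)
P² = 36/5
sum k=1..1:
  [1] −1/6 = -1/6
S = -1/6
C² = P²·S² = 1/5 ; C = -0.447214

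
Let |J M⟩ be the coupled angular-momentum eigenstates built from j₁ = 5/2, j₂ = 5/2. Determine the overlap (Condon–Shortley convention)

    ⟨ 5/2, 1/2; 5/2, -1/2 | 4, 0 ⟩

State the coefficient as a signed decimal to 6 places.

√[9·1!4!4!/10! · 3!2!2!3!4!4!] = √(20736/175)
  +(−1)^0/∏(0,1,2,2,2,2)! = 1/16  (running 1/16)
  +(−1)^1/∏(1,0,1,1,3,3)! = -1/36  (running 5/144)
⟨..|..⟩ = √(20736/175)·(5/144) = +0.377964

+√(1/7) = +0.377964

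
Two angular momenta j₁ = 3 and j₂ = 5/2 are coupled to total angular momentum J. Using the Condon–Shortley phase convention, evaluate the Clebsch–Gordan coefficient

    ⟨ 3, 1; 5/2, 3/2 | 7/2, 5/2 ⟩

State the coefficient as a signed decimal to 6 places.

-0.398410

triangle: 2!×4!×3!/10! = 288/3628800
(j±m)!: 4!×2!×4!×1!×6!×1! = 829440
prefactor² = (2J+1)×Δ×N² = 18432/35
  k=1: −1/(1!×1!×1!×3!×3!×0!) = -1/36
  k=2: +1/(2!×0!×0!×2!×4!×1!) = 1/96
Σ = -5/288  ⇒  CG² = 18432/35×(-5/288)² = 10/63
CG = −√(10/63) = -0.398410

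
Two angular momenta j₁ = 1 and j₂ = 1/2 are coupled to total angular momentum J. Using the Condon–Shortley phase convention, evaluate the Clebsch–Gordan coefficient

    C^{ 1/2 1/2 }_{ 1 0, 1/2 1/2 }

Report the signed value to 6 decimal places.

√[2·1!1!0!/3! · 1!1!1!0!1!0!] = √(1/3)
  +(−1)^1/∏(1,0,0,0,1,0)! = -1  (running -1)
⟨..|..⟩ = √(1/3)·(-1) = -0.577350

-0.577350  (= −√(1/3))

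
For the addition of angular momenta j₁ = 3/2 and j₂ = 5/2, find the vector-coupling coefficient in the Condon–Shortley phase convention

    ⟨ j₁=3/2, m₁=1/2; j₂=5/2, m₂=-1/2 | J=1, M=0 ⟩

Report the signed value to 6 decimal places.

-0.547723

triangle: 3!×0!×2!/6! = 12/720
(j±m)!: 2!×1!×2!×3!×1!×1! = 24
prefactor² = (2J+1)×Δ×N² = 6/5
  k=1: −1/(1!×2!×0!×1!×0!×1!) = -1/2
Σ = -1/2  ⇒  CG² = 6/5×(-1/2)² = 3/10
CG = −√(3/10) = -0.547723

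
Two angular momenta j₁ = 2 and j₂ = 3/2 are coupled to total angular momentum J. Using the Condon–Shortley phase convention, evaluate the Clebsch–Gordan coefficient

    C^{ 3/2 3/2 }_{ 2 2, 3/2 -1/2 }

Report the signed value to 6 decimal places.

+0.632456  (= +√(2/5))

j₁+j₂−J=2  J+j₁−j₂=2  J−j₁+j₂=1  j₁+j₂+J+1=6
(j₁±m₁, j₂±m₂, J±M) = (4,0,1,2,3,0)
P² = 32/5
sum k=0..0:
  [0] +1/4 = 1/4
S = 1/4
C² = P²·S² = 2/5 ; C = +0.632456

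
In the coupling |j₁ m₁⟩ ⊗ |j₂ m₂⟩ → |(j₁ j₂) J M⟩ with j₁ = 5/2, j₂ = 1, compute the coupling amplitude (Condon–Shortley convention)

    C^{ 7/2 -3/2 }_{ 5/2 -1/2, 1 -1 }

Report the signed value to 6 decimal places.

j₁+j₂−J=0  J+j₁−j₂=5  J−j₁+j₂=2  j₁+j₂+J+1=8
(j₁±m₁, j₂±m₂, J±M) = (2,3,0,2,2,5)
P² = 1920/7
sum k=0..0:
  [0] +1/24 = 1/24
S = 1/24
C² = P²·S² = 10/21 ; C = +0.690066

+0.690066  (= +√(10/21))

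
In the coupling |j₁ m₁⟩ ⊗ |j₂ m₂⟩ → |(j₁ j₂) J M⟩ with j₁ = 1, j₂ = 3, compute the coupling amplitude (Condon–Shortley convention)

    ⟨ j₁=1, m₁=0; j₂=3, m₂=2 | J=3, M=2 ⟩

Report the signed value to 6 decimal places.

triangle: 1!*1!*5!/8! = 120/40320
(j±m)!: 1!*1!*5!*1!*5!*1! = 14400
prefactor² = (2J+1)*Δ*N² = 300
  k=0: +1/(0!*1!*1!*5!*0!*0!) = 1/120
  k=1: −1/(1!*0!*0!*4!*1!*1!) = -1/24
Σ = -1/30  ⇒  CG² = 300*(-1/30)² = 1/3
CG = −√(1/3) = -0.577350

-0.577350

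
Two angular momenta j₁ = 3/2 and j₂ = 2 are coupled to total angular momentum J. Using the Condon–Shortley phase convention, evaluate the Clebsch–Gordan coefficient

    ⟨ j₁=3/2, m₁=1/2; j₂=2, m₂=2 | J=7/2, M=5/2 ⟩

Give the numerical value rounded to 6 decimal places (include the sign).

+√(3/7) ≈ +0.654654

√[8·0!3!4!/8! · 2!1!4!0!6!1!] = √(6912/7)
  +(−1)^0/∏(0,0,1,4,2,0)! = 1/48  (running 1/48)
⟨..|..⟩ = √(6912/7)·(1/48) = +0.654654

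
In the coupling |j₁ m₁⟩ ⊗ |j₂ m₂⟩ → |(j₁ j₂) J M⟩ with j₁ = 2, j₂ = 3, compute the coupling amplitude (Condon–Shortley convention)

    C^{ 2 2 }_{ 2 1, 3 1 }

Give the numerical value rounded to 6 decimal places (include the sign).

−√(3/14) = -0.462910

triangle: 3!*1!*3!/8! = 36/40320
(j±m)!: 3!*1!*4!*2!*4!*0! = 6912
prefactor² = (2J+1)*Δ*N² = 216/7
  k=1: −1/(1!*2!*0!*3!*1!*0!) = -1/12
Σ = -1/12  ⇒  CG² = 216/7*(-1/12)² = 3/14
CG = −√(3/14) = -0.462910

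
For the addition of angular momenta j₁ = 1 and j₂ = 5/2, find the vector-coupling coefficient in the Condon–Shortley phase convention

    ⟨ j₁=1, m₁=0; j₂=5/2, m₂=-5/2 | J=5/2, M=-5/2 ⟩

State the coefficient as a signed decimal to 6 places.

+0.845154  (= +√(5/7))

√[6·1!1!4!/7! · 1!1!0!5!0!5!] = √(2880/7)
  +(−1)^0/∏(0,1,1,0,0,4)! = 1/24  (running 1/24)
⟨..|..⟩ = √(2880/7)·(1/24) = +0.845154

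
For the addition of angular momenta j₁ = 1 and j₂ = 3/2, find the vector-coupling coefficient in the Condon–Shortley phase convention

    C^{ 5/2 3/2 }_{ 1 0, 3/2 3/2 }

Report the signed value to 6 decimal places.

j₁+j₂−J=0  J+j₁−j₂=2  J−j₁+j₂=3  j₁+j₂+J+1=6
(j₁±m₁, j₂±m₂, J±M) = (1,1,3,0,4,1)
P² = 72/5
sum k=0..0:
  [0] +1/6 = 1/6
S = 1/6
C² = P²·S² = 2/5 ; C = +0.632456

+√(2/5) = +0.632456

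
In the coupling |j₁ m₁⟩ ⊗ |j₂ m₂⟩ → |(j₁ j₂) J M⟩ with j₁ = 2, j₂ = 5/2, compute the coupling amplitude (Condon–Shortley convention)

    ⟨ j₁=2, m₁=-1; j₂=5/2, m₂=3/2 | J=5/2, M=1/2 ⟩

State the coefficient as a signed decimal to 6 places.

√[6·2!2!3!/8! · 1!3!4!1!3!2!] = √(216/35)
  +(−1)^1/∏(1,1,2,3,0,0)! = -1/12  (running -1/12)
  +(−1)^2/∏(2,0,1,2,1,1)! = 1/4  (running 1/6)
⟨..|..⟩ = √(216/35)·(1/6) = +0.414039

+√(6/35) ≈ +0.414039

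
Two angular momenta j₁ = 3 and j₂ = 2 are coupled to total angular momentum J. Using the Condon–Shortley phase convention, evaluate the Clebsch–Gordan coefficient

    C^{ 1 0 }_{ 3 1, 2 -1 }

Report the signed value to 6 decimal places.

triangle: 4!*2!*0!/7! = 48/5040
(j±m)!: 4!*2!*1!*3!*1!*1! = 288
prefactor² = (2J+1)*Δ*N² = 288/35
  k=1: −1/(1!*3!*1!*0!*1!*0!) = -1/6
Σ = -1/6  ⇒  CG² = 288/35*(-1/6)² = 8/35
CG = −√(8/35) = -0.478091

-0.478091  (= −√(8/35))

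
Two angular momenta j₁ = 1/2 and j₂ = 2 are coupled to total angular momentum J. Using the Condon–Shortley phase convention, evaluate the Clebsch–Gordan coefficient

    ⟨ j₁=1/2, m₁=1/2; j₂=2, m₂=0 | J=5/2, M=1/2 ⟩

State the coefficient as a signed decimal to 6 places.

+0.774597  (= +√(3/5))

triangle: 0!·1!·4!/6! = 24/720
(j±m)!: 1!·0!·2!·2!·3!·2! = 48
prefactor² = (2J+1)·Δ·N² = 48/5
  k=0: +1/(0!·0!·0!·2!·1!·2!) = 1/4
Σ = 1/4  ⇒  CG² = 48/5·1/4² = 3/5
CG = +√(3/5) = +0.774597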